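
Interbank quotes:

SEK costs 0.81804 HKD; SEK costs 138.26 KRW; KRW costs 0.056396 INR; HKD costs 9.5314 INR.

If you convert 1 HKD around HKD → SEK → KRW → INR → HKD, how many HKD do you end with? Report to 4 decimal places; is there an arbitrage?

1.0000 (no arbitrage)

Around HKD → SEK → KRW → INR → HKD: 1 ÷ 0.81804 × 138.26 × 0.056396 ÷ 9.5314 = 1.000031
Product ≈ 1 (deviation 0.003%, within rounding noise).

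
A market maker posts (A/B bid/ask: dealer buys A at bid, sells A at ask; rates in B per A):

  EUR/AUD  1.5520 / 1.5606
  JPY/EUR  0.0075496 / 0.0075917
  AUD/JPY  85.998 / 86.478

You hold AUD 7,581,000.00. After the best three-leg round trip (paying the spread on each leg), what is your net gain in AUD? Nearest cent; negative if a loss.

Net profit: AUD 57,894.41

Best loop AUD → JPY → EUR → AUD:
AUD 7,581,000.00 × 85.998 (sell AUD at bid) = JPY 651,950,838
JPY 651,950,838 × 0.0075496 (sell JPY at bid) = EUR 4,921,968.05
EUR 4,921,968.05 × 1.5520 (sell EUR at bid) = AUD 7,638,894.41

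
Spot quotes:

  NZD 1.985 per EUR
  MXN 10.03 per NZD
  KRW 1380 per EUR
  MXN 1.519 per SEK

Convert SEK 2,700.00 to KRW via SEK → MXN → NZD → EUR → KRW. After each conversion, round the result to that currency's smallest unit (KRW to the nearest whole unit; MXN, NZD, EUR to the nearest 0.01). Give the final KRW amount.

KRW 284,266

SEK 2,700.00 × 1.519 = MXN 4,101.30
MXN 4,101.30 ÷ 10.03 = NZD 408.90
NZD 408.90 ÷ 1.985 = EUR 205.99
EUR 205.99 × 1380 = KRW 284,266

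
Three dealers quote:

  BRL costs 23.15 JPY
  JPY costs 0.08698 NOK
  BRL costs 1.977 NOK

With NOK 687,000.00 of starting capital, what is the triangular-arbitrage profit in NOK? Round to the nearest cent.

Profit: NOK 12,713.84

Profitable loop is NOK → BRL → JPY → NOK:
NOK 687,000.00 ÷ 1.977 = BRL 347,496.21
BRL 347,496.21 × 23.15 = JPY 8,044,537
JPY 8,044,537 × 0.08698 = NOK 699,713.84
Profit = NOK 699,713.84 − NOK 687,000.00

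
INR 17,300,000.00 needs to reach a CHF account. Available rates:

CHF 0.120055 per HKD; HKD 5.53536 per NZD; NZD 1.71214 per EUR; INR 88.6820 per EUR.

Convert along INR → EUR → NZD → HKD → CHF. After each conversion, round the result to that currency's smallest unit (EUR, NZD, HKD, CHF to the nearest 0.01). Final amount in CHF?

INR 17,300,000.00 ÷ 88.6820 = EUR 195,079.05
EUR 195,079.05 × 1.71214 = NZD 334,002.64
NZD 334,002.64 × 5.53536 = HKD 1,848,824.85
HKD 1,848,824.85 × 0.120055 = CHF 221,960.67

CHF 221,960.67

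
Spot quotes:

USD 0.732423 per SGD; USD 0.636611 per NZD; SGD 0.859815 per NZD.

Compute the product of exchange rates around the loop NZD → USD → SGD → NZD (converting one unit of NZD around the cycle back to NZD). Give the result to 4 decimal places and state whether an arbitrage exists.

1.0109 (arbitrage exists)

Around NZD → USD → SGD → NZD: 1 × 0.636611 ÷ 0.732423 ÷ 0.859815 = 1.010898
Product > 1; profitable direction is NZD → USD → SGD → NZD.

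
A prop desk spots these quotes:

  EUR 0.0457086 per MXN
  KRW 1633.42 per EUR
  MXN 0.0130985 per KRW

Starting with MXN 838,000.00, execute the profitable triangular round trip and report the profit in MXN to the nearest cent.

Profit: MXN 18,893.14

Profitable loop is MXN → KRW → EUR → MXN:
MXN 838,000.00 ÷ 0.0130985 = KRW 63,976,791
KRW 63,976,791 ÷ 1633.42 = EUR 39,167.39
EUR 39,167.39 ÷ 0.0457086 = MXN 856,893.14
Profit = MXN 856,893.14 − MXN 838,000.00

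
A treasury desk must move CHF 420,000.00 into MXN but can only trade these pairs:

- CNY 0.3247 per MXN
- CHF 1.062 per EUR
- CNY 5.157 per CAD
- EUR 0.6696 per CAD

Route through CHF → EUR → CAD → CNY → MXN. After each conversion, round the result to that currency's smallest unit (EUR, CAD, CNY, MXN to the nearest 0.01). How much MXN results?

MXN 9,380,460.86

CHF 420,000.00 ÷ 1.062 = EUR 395,480.23
EUR 395,480.23 ÷ 0.6696 = CAD 590,621.61
CAD 590,621.61 × 5.157 = CNY 3,045,835.64
CNY 3,045,835.64 ÷ 0.3247 = MXN 9,380,460.86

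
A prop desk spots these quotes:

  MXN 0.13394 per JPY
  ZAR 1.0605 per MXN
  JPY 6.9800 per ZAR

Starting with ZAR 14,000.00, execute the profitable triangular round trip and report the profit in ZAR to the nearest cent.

Profitable loop is ZAR → MXN → JPY → ZAR:
ZAR 14,000.00 ÷ 1.0605 = MXN 13,201.32
MXN 13,201.32 ÷ 0.13394 = JPY 98,561
JPY 98,561 ÷ 6.9800 = ZAR 14,120.55
Profit = ZAR 14,120.55 − ZAR 14,000.00

Profit: ZAR 120.55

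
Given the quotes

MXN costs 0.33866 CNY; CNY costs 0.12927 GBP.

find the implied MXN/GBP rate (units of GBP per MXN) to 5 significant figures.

MXN/GBP = 0.043779

1 MXN × 0.33866 = 0.33866 CNY
0.33866 CNY × 0.12927 = 0.0437786 GBP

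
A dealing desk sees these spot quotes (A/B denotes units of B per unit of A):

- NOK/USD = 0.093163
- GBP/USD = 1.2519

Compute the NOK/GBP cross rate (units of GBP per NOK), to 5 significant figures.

NOK/GBP = 0.074417

1 NOK × 0.093163 = 0.093163 USD
0.093163 USD ÷ 1.2519 = 0.0744173 GBP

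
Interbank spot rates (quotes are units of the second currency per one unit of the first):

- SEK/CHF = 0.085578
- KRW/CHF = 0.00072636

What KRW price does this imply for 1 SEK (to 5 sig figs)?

1 SEK × 0.085578 = 0.085578 CHF
0.085578 CHF ÷ 0.00072636 = 117.818 KRW

SEK/KRW = 117.82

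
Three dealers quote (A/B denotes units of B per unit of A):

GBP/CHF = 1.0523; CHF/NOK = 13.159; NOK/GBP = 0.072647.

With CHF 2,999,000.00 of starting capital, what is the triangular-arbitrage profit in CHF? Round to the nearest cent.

Profitable loop is CHF → NOK → GBP → CHF:
CHF 2,999,000.00 × 13.159 = NOK 39,463,841.00
NOK 39,463,841.00 × 0.072647 = GBP 2,866,929.66
GBP 2,866,929.66 × 1.0523 = CHF 3,016,870.08
Profit = CHF 3,016,870.08 − CHF 2,999,000.00

Profit: CHF 17,870.08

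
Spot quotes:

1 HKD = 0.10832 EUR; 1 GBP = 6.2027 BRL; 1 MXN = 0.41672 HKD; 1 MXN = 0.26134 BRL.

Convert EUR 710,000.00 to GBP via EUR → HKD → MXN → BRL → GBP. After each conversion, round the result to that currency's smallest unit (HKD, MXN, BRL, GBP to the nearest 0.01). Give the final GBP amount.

EUR 710,000.00 ÷ 0.10832 = HKD 6,554,652.88
HKD 6,554,652.88 ÷ 0.41672 = MXN 15,729,153.58
MXN 15,729,153.58 × 0.26134 = BRL 4,110,657.00
BRL 4,110,657.00 ÷ 6.2027 = GBP 662,720.59

GBP 662,720.59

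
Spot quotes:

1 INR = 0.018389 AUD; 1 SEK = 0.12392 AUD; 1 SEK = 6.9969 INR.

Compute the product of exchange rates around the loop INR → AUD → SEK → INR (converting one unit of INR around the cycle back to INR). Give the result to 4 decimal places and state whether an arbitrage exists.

1.0383 (arbitrage exists)

Around INR → AUD → SEK → INR: 1 × 0.018389 ÷ 0.12392 × 6.9969 = 1.038299
Product > 1; profitable direction is INR → AUD → SEK → INR.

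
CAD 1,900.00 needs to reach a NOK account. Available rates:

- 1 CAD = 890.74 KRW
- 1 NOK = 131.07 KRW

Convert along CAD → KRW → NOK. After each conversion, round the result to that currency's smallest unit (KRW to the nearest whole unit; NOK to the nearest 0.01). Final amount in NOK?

NOK 12,912.23

CAD 1,900.00 × 890.74 = KRW 1,692,406
KRW 1,692,406 ÷ 131.07 = NOK 12,912.23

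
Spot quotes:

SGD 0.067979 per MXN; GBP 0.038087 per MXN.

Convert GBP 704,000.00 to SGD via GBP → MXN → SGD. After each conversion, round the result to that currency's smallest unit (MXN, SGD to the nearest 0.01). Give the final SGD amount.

GBP 704,000.00 ÷ 0.038087 = MXN 18,483,997.16
MXN 18,483,997.16 × 0.067979 = SGD 1,256,523.64

SGD 1,256,523.64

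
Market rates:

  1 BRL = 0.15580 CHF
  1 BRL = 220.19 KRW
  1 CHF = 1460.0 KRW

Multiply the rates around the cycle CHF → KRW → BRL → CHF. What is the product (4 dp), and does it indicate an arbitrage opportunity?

1.0331 (arbitrage exists)

Around CHF → KRW → BRL → CHF: 1 × 1460.0 ÷ 220.19 × 0.15580 = 1.033053
Product > 1; profitable direction is CHF → KRW → BRL → CHF.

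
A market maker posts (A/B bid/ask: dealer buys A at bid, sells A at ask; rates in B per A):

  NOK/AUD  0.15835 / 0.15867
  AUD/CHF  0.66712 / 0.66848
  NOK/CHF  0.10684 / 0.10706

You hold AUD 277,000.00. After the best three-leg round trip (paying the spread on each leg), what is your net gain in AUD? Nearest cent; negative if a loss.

Net profit: AUD 2,016.84

Best loop AUD → NOK → CHF → AUD:
AUD 277,000.00 ÷ 0.15867 (buy NOK at ask) = NOK 1,745,761.64
NOK 1,745,761.64 × 0.10684 (sell NOK at bid) = CHF 186,517.17
CHF 186,517.17 ÷ 0.66848 (buy AUD at ask) = AUD 279,016.84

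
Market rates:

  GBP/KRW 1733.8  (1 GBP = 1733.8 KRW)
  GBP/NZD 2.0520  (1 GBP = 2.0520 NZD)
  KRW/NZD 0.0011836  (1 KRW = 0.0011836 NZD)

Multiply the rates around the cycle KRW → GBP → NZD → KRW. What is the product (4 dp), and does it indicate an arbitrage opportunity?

Around KRW → GBP → NZD → KRW: 1 ÷ 1733.8 × 2.0520 ÷ 0.0011836 = 0.999939
Product ≈ 1 (deviation 0.006%, within rounding noise).

0.9999 (no arbitrage)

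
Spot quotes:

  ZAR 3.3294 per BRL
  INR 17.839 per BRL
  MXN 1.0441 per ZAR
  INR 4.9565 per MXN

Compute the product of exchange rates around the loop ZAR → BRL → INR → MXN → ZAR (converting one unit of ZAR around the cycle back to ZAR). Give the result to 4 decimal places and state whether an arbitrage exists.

Around ZAR → BRL → INR → MXN → ZAR: 1 ÷ 3.3294 × 17.839 ÷ 4.9565 ÷ 1.0441 = 1.035350
Product > 1; profitable direction is ZAR → BRL → INR → MXN → ZAR.

1.0354 (arbitrage exists)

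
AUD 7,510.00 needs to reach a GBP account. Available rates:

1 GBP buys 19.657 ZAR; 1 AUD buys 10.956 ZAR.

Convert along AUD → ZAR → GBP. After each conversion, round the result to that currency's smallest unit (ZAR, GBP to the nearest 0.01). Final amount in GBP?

GBP 4,185.76

AUD 7,510.00 × 10.956 = ZAR 82,279.56
ZAR 82,279.56 ÷ 19.657 = GBP 4,185.76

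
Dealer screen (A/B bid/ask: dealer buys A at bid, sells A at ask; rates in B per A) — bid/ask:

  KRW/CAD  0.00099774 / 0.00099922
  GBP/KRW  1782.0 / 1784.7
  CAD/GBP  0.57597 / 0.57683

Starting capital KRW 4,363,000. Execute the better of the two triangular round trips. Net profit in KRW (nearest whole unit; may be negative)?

Net profit: KRW 104,969

Best loop KRW → CAD → GBP → KRW:
KRW 4,363,000 × 0.00099774 (sell KRW at bid) = CAD 4,353.14
CAD 4,353.14 × 0.57597 (sell CAD at bid) = GBP 2,507.28
GBP 2,507.28 × 1782.0 (sell GBP at bid) = KRW 4,467,969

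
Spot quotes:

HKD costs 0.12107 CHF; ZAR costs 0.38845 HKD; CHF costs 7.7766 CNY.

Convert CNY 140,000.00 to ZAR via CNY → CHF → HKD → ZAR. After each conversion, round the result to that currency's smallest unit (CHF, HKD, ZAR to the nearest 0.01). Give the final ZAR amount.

CNY 140,000.00 ÷ 7.7766 = CHF 18,002.73
CHF 18,002.73 ÷ 0.12107 = HKD 148,696.87
HKD 148,696.87 ÷ 0.38845 = ZAR 382,795.39

ZAR 382,795.39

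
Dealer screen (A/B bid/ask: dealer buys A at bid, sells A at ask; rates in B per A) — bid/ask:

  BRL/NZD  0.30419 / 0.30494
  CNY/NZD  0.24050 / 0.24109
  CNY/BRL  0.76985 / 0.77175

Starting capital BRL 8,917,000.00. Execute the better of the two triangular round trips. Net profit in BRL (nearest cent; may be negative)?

Best loop BRL → CNY → NZD → BRL:
BRL 8,917,000.00 ÷ 0.77175 (buy CNY at ask) = CNY 11,554,259.80
CNY 11,554,259.80 × 0.24050 (sell CNY at bid) = NZD 2,778,799.48
NZD 2,778,799.48 ÷ 0.30494 (buy BRL at ask) = BRL 9,112,610.62

Net profit: BRL 195,610.62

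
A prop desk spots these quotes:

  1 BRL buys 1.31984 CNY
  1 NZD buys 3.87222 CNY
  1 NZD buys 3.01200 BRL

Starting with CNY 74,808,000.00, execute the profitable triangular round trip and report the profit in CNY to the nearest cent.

Profitable loop is CNY → NZD → BRL → CNY:
CNY 74,808,000.00 ÷ 3.87222 = NZD 19,319,150.25
NZD 19,319,150.25 × 3.01200 = BRL 58,189,280.57
BRL 58,189,280.57 × 1.31984 = CNY 76,800,540.06
Profit = CNY 76,800,540.06 − CNY 74,808,000.00

Profit: CNY 1,992,540.06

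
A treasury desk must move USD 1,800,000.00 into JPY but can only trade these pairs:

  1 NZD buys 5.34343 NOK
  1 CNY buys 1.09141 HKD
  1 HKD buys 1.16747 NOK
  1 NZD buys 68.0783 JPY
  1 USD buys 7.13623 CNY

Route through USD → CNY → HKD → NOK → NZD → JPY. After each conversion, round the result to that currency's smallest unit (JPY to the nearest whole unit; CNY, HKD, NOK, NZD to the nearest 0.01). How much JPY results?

USD 1,800,000.00 × 7.13623 = CNY 12,845,214.00
CNY 12,845,214.00 × 1.09141 = HKD 14,019,395.01
HKD 14,019,395.01 × 1.16747 = NOK 16,367,223.09
NOK 16,367,223.09 ÷ 5.34343 = NZD 3,063,055.58
NZD 3,063,055.58 × 68.0783 = JPY 208,527,617

JPY 208,527,617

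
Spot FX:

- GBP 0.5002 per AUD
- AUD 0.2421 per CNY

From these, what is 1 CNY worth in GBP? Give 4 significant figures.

CNY/GBP = 0.1211

1 CNY × 0.2421 = 0.2421 AUD
0.2421 AUD × 0.5002 = 0.121098 GBP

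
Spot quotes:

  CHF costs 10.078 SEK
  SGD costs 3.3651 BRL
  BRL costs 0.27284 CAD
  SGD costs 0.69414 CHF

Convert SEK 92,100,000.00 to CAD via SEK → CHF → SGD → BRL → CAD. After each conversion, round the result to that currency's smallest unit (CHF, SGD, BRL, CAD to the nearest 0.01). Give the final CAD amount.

SEK 92,100,000.00 ÷ 10.078 = CHF 9,138,718.00
CHF 9,138,718.00 ÷ 0.69414 = SGD 13,165,525.69
SGD 13,165,525.69 × 3.3651 = BRL 44,303,310.50
BRL 44,303,310.50 × 0.27284 = CAD 12,087,715.24

CAD 12,087,715.24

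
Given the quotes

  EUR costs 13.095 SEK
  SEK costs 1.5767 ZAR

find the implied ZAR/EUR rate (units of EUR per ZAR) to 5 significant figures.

1 ZAR ÷ 1.5767 = 0.634236 SEK
0.634236 SEK ÷ 13.095 = 0.0484335 EUR

ZAR/EUR = 0.048433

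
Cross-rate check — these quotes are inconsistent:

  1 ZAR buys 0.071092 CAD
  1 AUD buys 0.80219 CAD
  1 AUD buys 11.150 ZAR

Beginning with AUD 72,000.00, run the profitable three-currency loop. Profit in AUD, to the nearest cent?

Profitable loop is AUD → CAD → ZAR → AUD:
AUD 72,000.00 × 0.80219 = CAD 57,757.68
CAD 57,757.68 ÷ 0.071092 = ZAR 812,435.72
ZAR 812,435.72 ÷ 11.150 = AUD 72,864.19
Profit = AUD 72,864.19 − AUD 72,000.00

Profit: AUD 864.19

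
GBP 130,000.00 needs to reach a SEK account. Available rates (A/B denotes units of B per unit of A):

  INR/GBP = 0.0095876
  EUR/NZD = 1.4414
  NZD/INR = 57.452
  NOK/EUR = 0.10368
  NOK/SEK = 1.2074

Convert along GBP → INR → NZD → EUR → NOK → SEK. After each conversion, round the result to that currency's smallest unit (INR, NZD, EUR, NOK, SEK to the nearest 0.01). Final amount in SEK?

SEK 1,906,777.25

GBP 130,000.00 ÷ 0.0095876 = INR 13,559,180.61
INR 13,559,180.61 ÷ 57.452 = NZD 236,008.85
NZD 236,008.85 ÷ 1.4414 = EUR 163,735.85
EUR 163,735.85 ÷ 0.10368 = NOK 1,579,242.38
NOK 1,579,242.38 × 1.2074 = SEK 1,906,777.25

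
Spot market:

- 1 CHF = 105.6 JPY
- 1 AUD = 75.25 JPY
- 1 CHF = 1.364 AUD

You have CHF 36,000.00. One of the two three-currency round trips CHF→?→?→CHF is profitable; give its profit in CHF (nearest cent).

Profit: CHF 1,037.83

Profitable loop is CHF → JPY → AUD → CHF:
CHF 36,000.00 × 105.6 = JPY 3,801,600
JPY 3,801,600 ÷ 75.25 = AUD 50,519.60
AUD 50,519.60 ÷ 1.364 = CHF 37,037.83
Profit = CHF 37,037.83 − CHF 36,000.00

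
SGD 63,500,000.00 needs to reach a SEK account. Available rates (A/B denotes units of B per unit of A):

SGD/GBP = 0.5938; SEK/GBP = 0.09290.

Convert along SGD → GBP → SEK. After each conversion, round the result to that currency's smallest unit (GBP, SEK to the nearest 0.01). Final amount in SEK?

SGD 63,500,000.00 × 0.5938 = GBP 37,706,300.00
GBP 37,706,300.00 ÷ 0.09290 = SEK 405,880,516.68

SEK 405,880,516.68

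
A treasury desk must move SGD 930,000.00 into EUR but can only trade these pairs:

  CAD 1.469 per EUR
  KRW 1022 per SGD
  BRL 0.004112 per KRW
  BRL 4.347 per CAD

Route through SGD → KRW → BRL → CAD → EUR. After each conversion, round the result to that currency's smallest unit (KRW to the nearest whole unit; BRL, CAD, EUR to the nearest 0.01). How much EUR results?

SGD 930,000.00 × 1022 = KRW 950,460,000
KRW 950,460,000 × 0.004112 = BRL 3,908,291.52
BRL 3,908,291.52 ÷ 4.347 = CAD 899,077.87
CAD 899,077.87 ÷ 1.469 = EUR 612,033.95

EUR 612,033.95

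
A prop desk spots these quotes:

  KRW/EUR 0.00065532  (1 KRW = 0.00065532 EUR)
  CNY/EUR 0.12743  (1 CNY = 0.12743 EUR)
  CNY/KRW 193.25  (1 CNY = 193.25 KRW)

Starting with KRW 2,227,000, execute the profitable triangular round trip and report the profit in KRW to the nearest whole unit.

Profitable loop is KRW → CNY → EUR → KRW:
KRW 2,227,000 ÷ 193.25 = CNY 11,523.93
CNY 11,523.93 × 0.12743 = EUR 1,468.49
EUR 1,468.49 ÷ 0.00065532 = KRW 2,240,882
Profit = KRW 2,240,882 − KRW 2,227,000

Profit: KRW 13,882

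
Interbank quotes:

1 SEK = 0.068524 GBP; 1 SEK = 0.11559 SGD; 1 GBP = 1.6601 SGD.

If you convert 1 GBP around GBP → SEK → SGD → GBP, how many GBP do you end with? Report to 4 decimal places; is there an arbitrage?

Around GBP → SEK → SGD → GBP: 1 ÷ 0.068524 × 0.11559 ÷ 1.6601 = 1.016116
Product > 1; profitable direction is GBP → SEK → SGD → GBP.

1.0161 (arbitrage exists)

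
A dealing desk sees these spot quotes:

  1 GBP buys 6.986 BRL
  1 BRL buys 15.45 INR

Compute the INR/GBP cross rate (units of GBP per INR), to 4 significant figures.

INR/GBP = 0.009265

1 INR ÷ 15.45 = 0.0647249 BRL
0.0647249 BRL ÷ 6.986 = 0.00926495 GBP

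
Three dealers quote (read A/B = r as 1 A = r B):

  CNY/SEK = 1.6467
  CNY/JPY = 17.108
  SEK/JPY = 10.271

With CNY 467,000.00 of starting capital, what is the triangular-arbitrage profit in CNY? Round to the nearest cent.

Profit: CNY 5,377.18

Profitable loop is CNY → JPY → SEK → CNY:
CNY 467,000.00 × 17.108 = JPY 7,989,436
JPY 7,989,436 ÷ 10.271 = SEK 777,863.50
SEK 777,863.50 ÷ 1.6467 = CNY 472,377.18
Profit = CNY 472,377.18 − CNY 467,000.00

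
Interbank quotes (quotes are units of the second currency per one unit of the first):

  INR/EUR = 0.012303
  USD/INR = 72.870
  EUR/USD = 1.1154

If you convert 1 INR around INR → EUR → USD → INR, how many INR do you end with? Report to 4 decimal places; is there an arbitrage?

Around INR → EUR → USD → INR: 1 × 0.012303 × 1.1154 × 72.870 = 0.999978
Product ≈ 1 (deviation 0.002%, within rounding noise).

1.0000 (no arbitrage)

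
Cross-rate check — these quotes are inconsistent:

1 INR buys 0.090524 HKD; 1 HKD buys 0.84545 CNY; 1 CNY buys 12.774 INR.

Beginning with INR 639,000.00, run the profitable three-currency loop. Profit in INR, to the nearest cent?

Profit: INR 14,615.41

Profitable loop is INR → CNY → HKD → INR:
INR 639,000.00 ÷ 12.774 = CNY 50,023.49
CNY 50,023.49 ÷ 0.84545 = HKD 59,167.88
HKD 59,167.88 ÷ 0.090524 = INR 653,615.41
Profit = INR 653,615.41 − INR 639,000.00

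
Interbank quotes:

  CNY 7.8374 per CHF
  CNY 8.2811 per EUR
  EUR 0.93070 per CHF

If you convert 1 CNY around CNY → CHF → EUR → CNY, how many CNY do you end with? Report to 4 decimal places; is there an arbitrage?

Around CNY → CHF → EUR → CNY: 1 ÷ 7.8374 × 0.93070 × 8.2811 = 0.983390
Product < 1; profitable direction is CNY → EUR → CHF → CNY.

0.9834 (arbitrage exists)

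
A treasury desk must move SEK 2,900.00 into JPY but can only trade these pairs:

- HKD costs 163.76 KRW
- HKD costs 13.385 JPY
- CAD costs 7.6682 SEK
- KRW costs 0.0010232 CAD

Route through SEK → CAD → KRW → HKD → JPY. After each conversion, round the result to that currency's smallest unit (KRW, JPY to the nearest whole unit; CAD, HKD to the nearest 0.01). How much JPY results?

JPY 30,211

SEK 2,900.00 ÷ 7.6682 = CAD 378.19
CAD 378.19 ÷ 0.0010232 = KRW 369,615
KRW 369,615 ÷ 163.76 = HKD 2,257.05
HKD 2,257.05 × 13.385 = JPY 30,211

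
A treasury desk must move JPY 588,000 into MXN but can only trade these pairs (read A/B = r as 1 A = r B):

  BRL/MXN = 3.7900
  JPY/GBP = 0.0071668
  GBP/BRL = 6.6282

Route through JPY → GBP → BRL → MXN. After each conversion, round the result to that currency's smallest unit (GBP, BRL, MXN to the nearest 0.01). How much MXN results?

MXN 105,861.41

JPY 588,000 × 0.0071668 = GBP 4,214.08
GBP 4,214.08 × 6.6282 = BRL 27,931.77
BRL 27,931.77 × 3.7900 = MXN 105,861.41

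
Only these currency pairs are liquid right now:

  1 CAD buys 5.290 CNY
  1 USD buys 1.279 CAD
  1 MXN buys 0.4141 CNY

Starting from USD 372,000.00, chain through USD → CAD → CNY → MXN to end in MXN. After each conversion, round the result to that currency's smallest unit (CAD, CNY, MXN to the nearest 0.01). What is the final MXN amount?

USD 372,000.00 × 1.279 = CAD 475,788.00
CAD 475,788.00 × 5.290 = CNY 2,516,918.52
CNY 2,516,918.52 ÷ 0.4141 = MXN 6,078,045.21

MXN 6,078,045.21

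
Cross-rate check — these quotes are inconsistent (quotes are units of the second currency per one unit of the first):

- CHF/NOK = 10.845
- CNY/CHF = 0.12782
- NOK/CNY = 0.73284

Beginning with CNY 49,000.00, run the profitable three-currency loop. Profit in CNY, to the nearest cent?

Profit: CNY 777.56

Profitable loop is CNY → CHF → NOK → CNY:
CNY 49,000.00 × 0.12782 = CHF 6,263.18
CHF 6,263.18 × 10.845 = NOK 67,924.19
NOK 67,924.19 × 0.73284 = CNY 49,777.56
Profit = CNY 49,777.56 − CNY 49,000.00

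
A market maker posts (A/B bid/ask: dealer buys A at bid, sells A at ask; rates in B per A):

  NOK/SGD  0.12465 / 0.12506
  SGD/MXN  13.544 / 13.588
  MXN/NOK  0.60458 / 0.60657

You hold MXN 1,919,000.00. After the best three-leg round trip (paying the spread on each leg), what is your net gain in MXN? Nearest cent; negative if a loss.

Best loop MXN → NOK → SGD → MXN:
MXN 1,919,000.00 × 0.60458 (sell MXN at bid) = NOK 1,160,189.02
NOK 1,160,189.02 × 0.12465 (sell NOK at bid) = SGD 144,617.56
SGD 144,617.56 × 13.544 (sell SGD at bid) = MXN 1,958,700.25

Net profit: MXN 39,700.25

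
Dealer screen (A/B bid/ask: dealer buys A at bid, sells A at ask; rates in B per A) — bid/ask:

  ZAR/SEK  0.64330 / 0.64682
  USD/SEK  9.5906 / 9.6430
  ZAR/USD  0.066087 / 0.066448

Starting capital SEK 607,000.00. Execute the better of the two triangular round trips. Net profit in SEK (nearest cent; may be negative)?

Net profit: SEK 2,408.02

Best loop SEK → USD → ZAR → SEK:
SEK 607,000.00 ÷ 9.6430 (buy USD at ask) = USD 62,947.22
USD 62,947.22 ÷ 0.066448 (buy ZAR at ask) = ZAR 947,315.43
ZAR 947,315.43 × 0.64330 (sell ZAR at bid) = SEK 609,408.02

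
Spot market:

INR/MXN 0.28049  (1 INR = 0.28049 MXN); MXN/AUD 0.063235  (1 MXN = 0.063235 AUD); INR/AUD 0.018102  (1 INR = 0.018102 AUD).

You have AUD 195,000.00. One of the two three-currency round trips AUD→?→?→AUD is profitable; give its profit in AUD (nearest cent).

Profitable loop is AUD → MXN → INR → AUD:
AUD 195,000.00 ÷ 0.063235 = MXN 3,083,735.27
MXN 3,083,735.27 ÷ 0.28049 = INR 10,994,100.59
INR 10,994,100.59 × 0.018102 = AUD 199,015.21
Profit = AUD 199,015.21 − AUD 195,000.00

Profit: AUD 4,015.21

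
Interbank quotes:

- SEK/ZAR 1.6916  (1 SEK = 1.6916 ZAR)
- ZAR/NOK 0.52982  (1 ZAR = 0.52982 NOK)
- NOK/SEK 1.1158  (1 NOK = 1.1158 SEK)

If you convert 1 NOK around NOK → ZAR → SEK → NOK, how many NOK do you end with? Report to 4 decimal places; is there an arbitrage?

Around NOK → ZAR → SEK → NOK: 1 ÷ 0.52982 ÷ 1.6916 ÷ 1.1158 = 0.999971
Product ≈ 1 (deviation 0.003%, within rounding noise).

1.0000 (no arbitrage)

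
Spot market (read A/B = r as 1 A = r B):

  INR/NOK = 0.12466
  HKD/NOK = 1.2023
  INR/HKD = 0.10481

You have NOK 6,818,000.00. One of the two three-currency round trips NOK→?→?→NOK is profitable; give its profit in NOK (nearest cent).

Profitable loop is NOK → INR → HKD → NOK:
NOK 6,818,000.00 ÷ 0.12466 = INR 54,692,764.32
INR 54,692,764.32 × 0.10481 = HKD 5,732,348.63
HKD 5,732,348.63 × 1.2023 = NOK 6,892,002.76
Profit = NOK 6,892,002.76 − NOK 6,818,000.00

Profit: NOK 74,002.76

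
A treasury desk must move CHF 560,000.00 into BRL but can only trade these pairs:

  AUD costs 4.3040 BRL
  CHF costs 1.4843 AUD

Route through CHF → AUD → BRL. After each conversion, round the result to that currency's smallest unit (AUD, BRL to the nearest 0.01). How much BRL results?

CHF 560,000.00 × 1.4843 = AUD 831,208.00
AUD 831,208.00 × 4.3040 = BRL 3,577,519.23

BRL 3,577,519.23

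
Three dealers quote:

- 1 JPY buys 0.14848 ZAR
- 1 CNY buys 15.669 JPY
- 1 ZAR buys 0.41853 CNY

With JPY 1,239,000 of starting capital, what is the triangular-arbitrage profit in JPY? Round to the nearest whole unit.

Profit: JPY 33,435

Profitable loop is JPY → CNY → ZAR → JPY:
JPY 1,239,000 ÷ 15.669 = CNY 79,073.33
CNY 79,073.33 ÷ 0.41853 = ZAR 188,931.09
ZAR 188,931.09 ÷ 0.14848 = JPY 1,272,435
Profit = JPY 1,272,435 − JPY 1,239,000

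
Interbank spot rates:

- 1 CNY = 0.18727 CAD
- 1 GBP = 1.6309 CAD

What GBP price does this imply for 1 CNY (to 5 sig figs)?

1 CNY × 0.18727 = 0.18727 CAD
0.18727 CAD ÷ 1.6309 = 0.114826 GBP

CNY/GBP = 0.11483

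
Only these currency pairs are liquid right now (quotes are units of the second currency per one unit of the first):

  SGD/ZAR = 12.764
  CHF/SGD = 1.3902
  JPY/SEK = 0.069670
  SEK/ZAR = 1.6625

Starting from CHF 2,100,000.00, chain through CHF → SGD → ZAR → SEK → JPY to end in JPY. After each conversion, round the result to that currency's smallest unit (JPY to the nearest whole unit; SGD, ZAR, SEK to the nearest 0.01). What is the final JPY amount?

JPY 321,718,407

CHF 2,100,000.00 × 1.3902 = SGD 2,919,420.00
SGD 2,919,420.00 × 12.764 = ZAR 37,263,476.88
ZAR 37,263,476.88 ÷ 1.6625 = SEK 22,414,121.43
SEK 22,414,121.43 ÷ 0.069670 = JPY 321,718,407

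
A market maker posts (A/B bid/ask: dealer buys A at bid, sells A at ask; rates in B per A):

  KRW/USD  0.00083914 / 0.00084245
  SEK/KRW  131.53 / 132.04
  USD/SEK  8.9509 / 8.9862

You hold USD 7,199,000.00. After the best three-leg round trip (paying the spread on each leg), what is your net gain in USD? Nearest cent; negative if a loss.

Best loop USD → KRW → SEK → USD:
USD 7,199,000.00 ÷ 0.00084245 (buy KRW at ask) = KRW 8,545,314,262
KRW 8,545,314,262 ÷ 132.04 (buy SEK at ask) = SEK 64,717,617.86
SEK 64,717,617.86 ÷ 8.9862 (buy USD at ask) = USD 7,201,889.33

Net profit: USD 2,889.33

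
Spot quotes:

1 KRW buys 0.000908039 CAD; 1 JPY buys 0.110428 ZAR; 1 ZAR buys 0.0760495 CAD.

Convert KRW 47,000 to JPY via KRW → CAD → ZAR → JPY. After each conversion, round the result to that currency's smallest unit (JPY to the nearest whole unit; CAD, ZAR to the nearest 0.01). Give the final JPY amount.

KRW 47,000 × 0.000908039 = CAD 42.68
CAD 42.68 ÷ 0.0760495 = ZAR 561.21
ZAR 561.21 ÷ 0.110428 = JPY 5,082

JPY 5,082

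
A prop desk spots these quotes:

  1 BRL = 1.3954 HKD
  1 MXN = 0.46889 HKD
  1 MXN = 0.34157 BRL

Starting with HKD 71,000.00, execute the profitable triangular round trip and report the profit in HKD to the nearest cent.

Profitable loop is HKD → MXN → BRL → HKD:
HKD 71,000.00 ÷ 0.46889 = MXN 151,421.44
MXN 151,421.44 × 0.34157 = BRL 51,721.02
BRL 51,721.02 × 1.3954 = HKD 72,171.51
Profit = HKD 72,171.51 − HKD 71,000.00

Profit: HKD 1,171.51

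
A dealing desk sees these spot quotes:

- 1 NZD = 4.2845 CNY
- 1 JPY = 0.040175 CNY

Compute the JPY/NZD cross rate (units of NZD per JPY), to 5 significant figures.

JPY/NZD = 0.0093768

1 JPY × 0.040175 = 0.040175 CNY
0.040175 CNY ÷ 4.2845 = 0.00937682 NZD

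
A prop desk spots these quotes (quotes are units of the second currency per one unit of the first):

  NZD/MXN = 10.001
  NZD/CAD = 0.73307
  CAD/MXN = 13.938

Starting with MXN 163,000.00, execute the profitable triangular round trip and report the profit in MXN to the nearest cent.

Profit: MXN 3,529.08

Profitable loop is MXN → NZD → CAD → MXN:
MXN 163,000.00 ÷ 10.001 = NZD 16,298.37
NZD 16,298.37 × 0.73307 = CAD 11,947.85
CAD 11,947.85 × 13.938 = MXN 166,529.08
Profit = MXN 166,529.08 − MXN 163,000.00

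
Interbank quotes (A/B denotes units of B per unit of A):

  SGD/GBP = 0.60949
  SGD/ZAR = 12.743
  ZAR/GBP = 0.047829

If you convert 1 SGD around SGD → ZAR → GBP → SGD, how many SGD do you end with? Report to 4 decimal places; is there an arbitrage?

1.0000 (no arbitrage)

Around SGD → ZAR → GBP → SGD: 1 × 12.743 × 0.047829 ÷ 0.60949 = 0.999992
Product ≈ 1 (deviation 0.001%, within rounding noise).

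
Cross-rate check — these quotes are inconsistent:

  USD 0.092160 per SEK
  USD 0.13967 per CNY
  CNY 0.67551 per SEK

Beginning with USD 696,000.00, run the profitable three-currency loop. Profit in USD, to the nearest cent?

Profitable loop is USD → SEK → CNY → USD:
USD 696,000.00 ÷ 0.092160 = SEK 7,552,083.33
SEK 7,552,083.33 × 0.67551 = CNY 5,101,507.81
CNY 5,101,507.81 × 0.13967 = USD 712,527.60
Profit = USD 712,527.60 − USD 696,000.00

Profit: USD 16,527.60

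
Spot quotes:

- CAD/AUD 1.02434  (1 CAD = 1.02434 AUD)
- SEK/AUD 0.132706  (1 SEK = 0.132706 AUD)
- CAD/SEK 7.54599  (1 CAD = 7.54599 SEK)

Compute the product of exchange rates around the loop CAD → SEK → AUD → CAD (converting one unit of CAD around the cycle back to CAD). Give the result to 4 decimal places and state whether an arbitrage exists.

0.9776 (arbitrage exists)

Around CAD → SEK → AUD → CAD: 1 × 7.54599 × 0.132706 ÷ 1.02434 = 0.977603
Product < 1; profitable direction is CAD → AUD → SEK → CAD.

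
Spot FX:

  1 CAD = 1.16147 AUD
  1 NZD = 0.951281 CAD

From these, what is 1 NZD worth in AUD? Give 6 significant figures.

1 NZD × 0.951281 = 0.951281 CAD
0.951281 CAD × 1.16147 = 1.10488 AUD

NZD/AUD = 1.10488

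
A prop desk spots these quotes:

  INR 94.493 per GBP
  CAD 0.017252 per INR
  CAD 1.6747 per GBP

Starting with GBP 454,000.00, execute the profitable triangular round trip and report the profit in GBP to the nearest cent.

Profit: GBP 12,394.89

Profitable loop is GBP → CAD → INR → GBP:
GBP 454,000.00 × 1.6747 = CAD 760,313.80
CAD 760,313.80 ÷ 0.017252 = INR 44,071,052.63
INR 44,071,052.63 ÷ 94.493 = GBP 466,394.89
Profit = GBP 466,394.89 − GBP 454,000.00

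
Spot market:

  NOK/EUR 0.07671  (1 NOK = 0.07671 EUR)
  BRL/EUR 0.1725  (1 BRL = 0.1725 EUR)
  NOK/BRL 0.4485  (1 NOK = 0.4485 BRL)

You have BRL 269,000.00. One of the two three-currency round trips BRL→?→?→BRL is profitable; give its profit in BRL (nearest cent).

Profit: BRL 2,301.28

Profitable loop is BRL → EUR → NOK → BRL:
BRL 269,000.00 × 0.1725 = EUR 46,402.50
EUR 46,402.50 ÷ 0.07671 = NOK 604,908.10
NOK 604,908.10 × 0.4485 = BRL 271,301.28
Profit = BRL 271,301.28 − BRL 269,000.00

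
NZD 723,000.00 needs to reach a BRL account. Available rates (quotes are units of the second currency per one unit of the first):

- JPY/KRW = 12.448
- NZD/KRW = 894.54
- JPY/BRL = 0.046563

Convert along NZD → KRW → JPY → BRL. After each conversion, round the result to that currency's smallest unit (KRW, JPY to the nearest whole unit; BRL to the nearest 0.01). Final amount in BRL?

NZD 723,000.00 × 894.54 = KRW 646,752,420
KRW 646,752,420 ÷ 12.448 = JPY 51,956,332
JPY 51,956,332 × 0.046563 = BRL 2,419,242.69

BRL 2,419,242.69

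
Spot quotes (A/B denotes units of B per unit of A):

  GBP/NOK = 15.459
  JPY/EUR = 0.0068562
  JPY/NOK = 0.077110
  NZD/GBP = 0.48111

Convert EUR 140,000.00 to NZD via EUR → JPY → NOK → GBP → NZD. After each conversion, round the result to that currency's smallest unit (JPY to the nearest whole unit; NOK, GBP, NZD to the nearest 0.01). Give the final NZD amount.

NZD 211,704.20

EUR 140,000.00 ÷ 0.0068562 = JPY 20,419,474
JPY 20,419,474 × 0.077110 = NOK 1,574,545.64
NOK 1,574,545.64 ÷ 15.459 = GBP 101,853.01
GBP 101,853.01 ÷ 0.48111 = NZD 211,704.20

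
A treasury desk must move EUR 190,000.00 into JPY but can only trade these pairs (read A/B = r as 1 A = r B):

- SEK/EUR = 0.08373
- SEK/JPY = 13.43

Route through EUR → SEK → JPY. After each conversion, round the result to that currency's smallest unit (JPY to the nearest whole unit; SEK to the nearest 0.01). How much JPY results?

JPY 30,475,337

EUR 190,000.00 ÷ 0.08373 = SEK 2,269,198.61
SEK 2,269,198.61 × 13.43 = JPY 30,475,337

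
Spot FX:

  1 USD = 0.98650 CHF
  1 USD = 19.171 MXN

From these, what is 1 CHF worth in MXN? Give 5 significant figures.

1 CHF ÷ 0.98650 = 1.01368 USD
1.01368 USD × 19.171 = 19.4334 MXN

CHF/MXN = 19.433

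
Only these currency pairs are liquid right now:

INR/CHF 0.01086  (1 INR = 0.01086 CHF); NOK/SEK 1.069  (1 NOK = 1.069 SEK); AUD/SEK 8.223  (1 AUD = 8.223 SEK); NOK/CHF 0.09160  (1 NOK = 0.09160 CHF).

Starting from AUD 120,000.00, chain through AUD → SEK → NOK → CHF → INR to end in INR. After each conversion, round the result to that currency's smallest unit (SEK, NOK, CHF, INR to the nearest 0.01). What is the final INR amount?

AUD 120,000.00 × 8.223 = SEK 986,760.00
SEK 986,760.00 ÷ 1.069 = NOK 923,068.29
NOK 923,068.29 × 0.09160 = CHF 84,553.06
CHF 84,553.06 ÷ 0.01086 = INR 7,785,732.97

INR 7,785,732.97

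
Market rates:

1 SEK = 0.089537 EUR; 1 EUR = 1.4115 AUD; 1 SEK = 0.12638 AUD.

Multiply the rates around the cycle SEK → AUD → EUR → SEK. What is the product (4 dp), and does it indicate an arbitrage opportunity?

1.0000 (no arbitrage)

Around SEK → AUD → EUR → SEK: 1 × 0.12638 ÷ 1.4115 ÷ 0.089537 = 0.999988
Product ≈ 1 (deviation 0.001%, within rounding noise).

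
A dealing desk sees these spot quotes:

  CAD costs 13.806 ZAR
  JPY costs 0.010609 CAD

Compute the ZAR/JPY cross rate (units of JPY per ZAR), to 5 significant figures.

1 ZAR ÷ 13.806 = 0.0724323 CAD
0.0724323 CAD ÷ 0.010609 = 6.82744 JPY

ZAR/JPY = 6.8274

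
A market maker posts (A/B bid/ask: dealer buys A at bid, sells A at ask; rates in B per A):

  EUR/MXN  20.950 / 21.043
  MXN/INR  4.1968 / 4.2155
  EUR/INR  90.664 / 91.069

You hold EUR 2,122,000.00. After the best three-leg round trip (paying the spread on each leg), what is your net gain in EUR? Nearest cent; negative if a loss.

Net profit: EUR 46,819.99

Best loop EUR → INR → MXN → EUR:
EUR 2,122,000.00 × 90.664 (sell EUR at bid) = INR 192,389,008.00
INR 192,389,008.00 ÷ 4.2155 (buy MXN at ask) = MXN 45,638,478.95
MXN 45,638,478.95 ÷ 21.043 (buy EUR at ask) = EUR 2,168,819.99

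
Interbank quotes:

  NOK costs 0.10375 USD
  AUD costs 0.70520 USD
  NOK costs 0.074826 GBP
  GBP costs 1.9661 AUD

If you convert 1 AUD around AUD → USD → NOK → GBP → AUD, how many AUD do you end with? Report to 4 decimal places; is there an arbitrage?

1.0000 (no arbitrage)

Around AUD → USD → NOK → GBP → AUD: 1 × 0.70520 ÷ 0.10375 × 0.074826 × 1.9661 = 0.999959
Product ≈ 1 (deviation 0.004%, within rounding noise).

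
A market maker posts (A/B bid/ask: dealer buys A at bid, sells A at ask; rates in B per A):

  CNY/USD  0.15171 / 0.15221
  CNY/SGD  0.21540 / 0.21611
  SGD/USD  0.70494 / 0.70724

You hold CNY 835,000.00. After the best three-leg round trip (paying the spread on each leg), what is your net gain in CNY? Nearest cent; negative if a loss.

Net result: CNY -2,007.40 (no profitable arbitrage after spreads)

Best loop CNY → SGD → USD → CNY:
CNY 835,000.00 × 0.21540 (sell CNY at bid) = SGD 179,859.00
SGD 179,859.00 × 0.70494 (sell SGD at bid) = USD 126,789.80
USD 126,789.80 ÷ 0.15221 (buy CNY at ask) = CNY 832,992.60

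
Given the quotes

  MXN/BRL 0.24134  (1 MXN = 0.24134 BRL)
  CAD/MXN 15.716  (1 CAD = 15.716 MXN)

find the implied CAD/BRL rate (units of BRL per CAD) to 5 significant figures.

CAD/BRL = 3.7929

1 CAD × 15.716 = 15.716 MXN
15.716 MXN × 0.24134 = 3.7929 BRL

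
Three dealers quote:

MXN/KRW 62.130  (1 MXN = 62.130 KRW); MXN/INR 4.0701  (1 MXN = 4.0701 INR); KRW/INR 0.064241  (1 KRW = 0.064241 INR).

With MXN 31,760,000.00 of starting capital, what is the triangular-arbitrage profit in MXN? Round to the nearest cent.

Profitable loop is MXN → INR → KRW → MXN:
MXN 31,760,000.00 × 4.0701 = INR 129,266,376.00
INR 129,266,376.00 ÷ 0.064241 = KRW 2,012,209,897
KRW 2,012,209,897 ÷ 62.130 = MXN 32,387,089.93
Profit = MXN 32,387,089.93 − MXN 31,760,000.00

Profit: MXN 627,089.93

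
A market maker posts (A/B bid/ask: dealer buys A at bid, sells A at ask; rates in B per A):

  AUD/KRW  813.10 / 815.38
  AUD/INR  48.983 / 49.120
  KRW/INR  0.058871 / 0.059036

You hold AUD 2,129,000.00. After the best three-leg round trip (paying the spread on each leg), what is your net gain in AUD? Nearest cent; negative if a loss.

Net profit: AUD 37,427.02

Best loop AUD → INR → KRW → AUD:
AUD 2,129,000.00 × 48.983 (sell AUD at bid) = INR 104,284,807.00
INR 104,284,807.00 ÷ 0.059036 (buy KRW at ask) = KRW 1,766,461,261
KRW 1,766,461,261 ÷ 815.38 (buy AUD at ask) = AUD 2,166,427.02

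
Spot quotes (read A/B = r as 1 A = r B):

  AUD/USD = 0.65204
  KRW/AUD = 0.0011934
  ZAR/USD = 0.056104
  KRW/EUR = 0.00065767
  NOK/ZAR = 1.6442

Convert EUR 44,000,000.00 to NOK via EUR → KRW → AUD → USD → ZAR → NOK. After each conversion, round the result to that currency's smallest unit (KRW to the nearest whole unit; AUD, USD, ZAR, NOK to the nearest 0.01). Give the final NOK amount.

NOK 564,360,289.05

EUR 44,000,000.00 ÷ 0.00065767 = KRW 66,902,854,015
KRW 66,902,854,015 × 0.0011934 = AUD 79,841,865.98
AUD 79,841,865.98 × 0.65204 = USD 52,060,090.29
USD 52,060,090.29 ÷ 0.056104 = ZAR 927,921,187.26
ZAR 927,921,187.26 ÷ 1.6442 = NOK 564,360,289.05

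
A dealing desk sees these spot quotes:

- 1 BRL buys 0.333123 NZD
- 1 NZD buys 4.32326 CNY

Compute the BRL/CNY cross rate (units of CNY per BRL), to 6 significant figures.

1 BRL × 0.333123 = 0.333123 NZD
0.333123 NZD × 4.32326 = 1.44018 CNY

BRL/CNY = 1.44018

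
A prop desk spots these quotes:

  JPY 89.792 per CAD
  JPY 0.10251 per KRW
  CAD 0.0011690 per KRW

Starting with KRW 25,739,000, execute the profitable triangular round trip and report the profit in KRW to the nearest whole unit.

Profitable loop is KRW → CAD → JPY → KRW:
KRW 25,739,000 × 0.0011690 = CAD 30,088.89
CAD 30,088.89 × 89.792 = JPY 2,701,742
JPY 2,701,742 ÷ 0.10251 = KRW 26,355,884
Profit = KRW 26,355,884 − KRW 25,739,000

Profit: KRW 616,884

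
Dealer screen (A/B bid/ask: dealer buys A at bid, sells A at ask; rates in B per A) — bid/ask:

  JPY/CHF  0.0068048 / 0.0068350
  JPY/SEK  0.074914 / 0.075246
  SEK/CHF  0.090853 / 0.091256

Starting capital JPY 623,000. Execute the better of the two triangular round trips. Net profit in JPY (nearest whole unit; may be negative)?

Best loop JPY → SEK → CHF → JPY:
JPY 623,000 × 0.074914 (sell JPY at bid) = SEK 46,671.42
SEK 46,671.42 × 0.090853 (sell SEK at bid) = CHF 4,240.24
CHF 4,240.24 ÷ 0.0068350 (buy JPY at ask) = JPY 620,371

Net result: JPY -2,629 (no profitable arbitrage after spreads)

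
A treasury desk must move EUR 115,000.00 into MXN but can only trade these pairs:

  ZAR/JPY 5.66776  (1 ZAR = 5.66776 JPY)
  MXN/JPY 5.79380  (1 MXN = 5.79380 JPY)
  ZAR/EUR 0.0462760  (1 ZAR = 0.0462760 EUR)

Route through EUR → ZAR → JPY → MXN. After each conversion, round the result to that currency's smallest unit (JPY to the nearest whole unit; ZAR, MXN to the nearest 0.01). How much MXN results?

EUR 115,000.00 ÷ 0.0462760 = ZAR 2,485,089.46
ZAR 2,485,089.46 × 5.66776 = JPY 14,084,891
JPY 14,084,891 ÷ 5.79380 = MXN 2,431,028.17

MXN 2,431,028.17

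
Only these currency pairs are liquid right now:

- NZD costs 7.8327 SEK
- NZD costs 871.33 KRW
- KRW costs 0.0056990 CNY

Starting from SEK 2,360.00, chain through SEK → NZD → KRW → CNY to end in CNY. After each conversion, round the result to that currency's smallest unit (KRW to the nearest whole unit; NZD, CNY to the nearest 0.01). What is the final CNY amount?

CNY 1,496.17

SEK 2,360.00 ÷ 7.8327 = NZD 301.30
NZD 301.30 × 871.33 = KRW 262,532
KRW 262,532 × 0.0056990 = CNY 1,496.17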